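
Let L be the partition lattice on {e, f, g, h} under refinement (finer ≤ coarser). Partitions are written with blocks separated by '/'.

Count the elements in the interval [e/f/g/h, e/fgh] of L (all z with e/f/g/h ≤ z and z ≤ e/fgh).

5

The interval [e/f/g/h, e/fgh] = {e/f/g/h, e/f/gh, e/fg/h, e/fgh, e/fh/g}, which has 5 elements.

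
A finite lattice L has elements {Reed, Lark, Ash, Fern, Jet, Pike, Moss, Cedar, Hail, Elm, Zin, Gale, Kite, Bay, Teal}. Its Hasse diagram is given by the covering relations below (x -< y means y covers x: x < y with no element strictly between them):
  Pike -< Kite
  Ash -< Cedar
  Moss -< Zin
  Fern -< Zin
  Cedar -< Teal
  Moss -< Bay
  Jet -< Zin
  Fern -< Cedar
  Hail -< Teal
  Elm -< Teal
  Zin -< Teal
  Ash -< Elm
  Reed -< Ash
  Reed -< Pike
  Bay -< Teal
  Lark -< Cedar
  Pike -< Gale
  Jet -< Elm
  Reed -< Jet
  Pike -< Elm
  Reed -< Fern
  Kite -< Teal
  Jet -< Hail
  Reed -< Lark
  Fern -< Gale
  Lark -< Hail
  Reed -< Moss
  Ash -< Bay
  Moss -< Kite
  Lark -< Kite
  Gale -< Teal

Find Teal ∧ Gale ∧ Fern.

Common lower bounds of {Teal, Gale, Fern}: Fern, Reed.
The greatest among these is Fern.

Fern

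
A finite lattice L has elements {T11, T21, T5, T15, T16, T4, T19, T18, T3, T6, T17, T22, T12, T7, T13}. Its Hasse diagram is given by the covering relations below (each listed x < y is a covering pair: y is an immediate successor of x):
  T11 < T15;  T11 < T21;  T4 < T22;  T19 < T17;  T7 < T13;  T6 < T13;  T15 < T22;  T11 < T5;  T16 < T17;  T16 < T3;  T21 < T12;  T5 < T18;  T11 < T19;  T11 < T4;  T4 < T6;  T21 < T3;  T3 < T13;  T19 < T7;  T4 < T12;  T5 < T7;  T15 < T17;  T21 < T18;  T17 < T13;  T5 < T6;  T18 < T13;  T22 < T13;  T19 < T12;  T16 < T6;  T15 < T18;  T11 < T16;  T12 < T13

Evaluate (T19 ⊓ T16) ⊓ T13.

T19 ∧ T16 = T11
T11 ∧ T13 = T11

T11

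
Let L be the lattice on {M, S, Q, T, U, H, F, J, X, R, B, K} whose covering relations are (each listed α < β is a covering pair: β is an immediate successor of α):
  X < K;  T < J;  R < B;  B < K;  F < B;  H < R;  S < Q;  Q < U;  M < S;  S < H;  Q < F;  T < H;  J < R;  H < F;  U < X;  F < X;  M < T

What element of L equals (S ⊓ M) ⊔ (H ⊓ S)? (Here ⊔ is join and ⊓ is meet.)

S ∧ M = M
H ∧ S = S
M ∨ S = S

S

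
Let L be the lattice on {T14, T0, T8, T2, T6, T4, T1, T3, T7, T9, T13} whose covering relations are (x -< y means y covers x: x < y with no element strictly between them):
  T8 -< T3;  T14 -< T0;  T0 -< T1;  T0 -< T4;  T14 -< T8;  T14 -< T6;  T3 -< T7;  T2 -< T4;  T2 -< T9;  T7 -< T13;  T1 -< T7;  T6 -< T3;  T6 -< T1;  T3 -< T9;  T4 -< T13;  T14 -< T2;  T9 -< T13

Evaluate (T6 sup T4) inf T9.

T9

T6 ∨ T4 = T13
T13 ∧ T9 = T9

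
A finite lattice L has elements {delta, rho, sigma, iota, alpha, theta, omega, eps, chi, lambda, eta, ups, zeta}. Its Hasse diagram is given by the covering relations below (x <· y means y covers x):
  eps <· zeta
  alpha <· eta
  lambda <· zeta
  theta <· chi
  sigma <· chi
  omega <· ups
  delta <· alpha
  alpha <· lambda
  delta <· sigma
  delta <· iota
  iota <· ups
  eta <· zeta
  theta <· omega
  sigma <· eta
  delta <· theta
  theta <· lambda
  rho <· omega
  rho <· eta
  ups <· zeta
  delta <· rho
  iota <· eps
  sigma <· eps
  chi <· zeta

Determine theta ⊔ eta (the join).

zeta

Common upper bounds of {theta, eta}: zeta.
The least among these is zeta.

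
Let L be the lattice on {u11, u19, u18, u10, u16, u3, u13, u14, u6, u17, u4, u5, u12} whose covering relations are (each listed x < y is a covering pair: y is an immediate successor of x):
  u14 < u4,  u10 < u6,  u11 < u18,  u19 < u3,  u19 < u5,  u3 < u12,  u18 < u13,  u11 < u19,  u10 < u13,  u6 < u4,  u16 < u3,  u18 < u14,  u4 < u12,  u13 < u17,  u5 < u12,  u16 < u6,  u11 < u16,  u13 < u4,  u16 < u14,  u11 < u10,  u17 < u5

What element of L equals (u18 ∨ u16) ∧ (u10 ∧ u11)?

u18 ∨ u16 = u14
u10 ∧ u11 = u11
u14 ∧ u11 = u11

u11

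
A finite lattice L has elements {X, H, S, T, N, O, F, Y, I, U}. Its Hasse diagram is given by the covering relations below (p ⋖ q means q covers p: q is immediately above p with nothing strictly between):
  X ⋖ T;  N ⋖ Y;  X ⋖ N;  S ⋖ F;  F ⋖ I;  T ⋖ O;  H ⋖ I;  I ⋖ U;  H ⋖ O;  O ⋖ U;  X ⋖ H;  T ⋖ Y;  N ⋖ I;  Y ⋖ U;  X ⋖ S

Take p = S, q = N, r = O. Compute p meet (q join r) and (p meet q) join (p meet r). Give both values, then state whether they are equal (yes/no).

q join r = U, so p meet (q join r) = S meet U = S.
p meet q = X and p meet r = X, so (p meet q) join (p meet r) = X join X = X.
Equal: no.

S; X; no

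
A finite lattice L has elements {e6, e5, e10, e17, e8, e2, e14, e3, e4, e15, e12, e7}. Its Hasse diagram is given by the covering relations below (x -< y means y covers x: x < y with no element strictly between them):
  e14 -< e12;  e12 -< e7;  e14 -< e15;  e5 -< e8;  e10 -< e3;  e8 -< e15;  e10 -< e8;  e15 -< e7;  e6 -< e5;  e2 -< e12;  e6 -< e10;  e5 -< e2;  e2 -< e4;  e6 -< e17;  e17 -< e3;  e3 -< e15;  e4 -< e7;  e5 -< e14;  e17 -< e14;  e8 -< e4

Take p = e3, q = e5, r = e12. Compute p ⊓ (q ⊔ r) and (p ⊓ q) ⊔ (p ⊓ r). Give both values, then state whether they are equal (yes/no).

q ⊔ r = e12, so p ⊓ (q ⊔ r) = e3 ⊓ e12 = e17.
p ⊓ q = e6 and p ⊓ r = e17, so (p ⊓ q) ⊔ (p ⊓ r) = e6 ⊔ e17 = e17.
Equal: yes.

e17; e17; yes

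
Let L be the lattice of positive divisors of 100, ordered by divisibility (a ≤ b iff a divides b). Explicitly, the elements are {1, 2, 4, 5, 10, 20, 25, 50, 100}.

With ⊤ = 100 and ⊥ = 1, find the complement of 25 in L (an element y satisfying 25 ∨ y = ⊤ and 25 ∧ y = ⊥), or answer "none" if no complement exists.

Need y with 25 ∨ y = 100 and 25 ∧ y = 1.
Checking each element gives: 4.

4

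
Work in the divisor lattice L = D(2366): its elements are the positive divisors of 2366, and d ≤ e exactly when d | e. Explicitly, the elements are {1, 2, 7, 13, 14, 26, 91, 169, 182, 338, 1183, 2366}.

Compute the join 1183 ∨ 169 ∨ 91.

Common upper bounds of {1183, 169, 91}: 1183, 2366.
The least among these is 1183.

1183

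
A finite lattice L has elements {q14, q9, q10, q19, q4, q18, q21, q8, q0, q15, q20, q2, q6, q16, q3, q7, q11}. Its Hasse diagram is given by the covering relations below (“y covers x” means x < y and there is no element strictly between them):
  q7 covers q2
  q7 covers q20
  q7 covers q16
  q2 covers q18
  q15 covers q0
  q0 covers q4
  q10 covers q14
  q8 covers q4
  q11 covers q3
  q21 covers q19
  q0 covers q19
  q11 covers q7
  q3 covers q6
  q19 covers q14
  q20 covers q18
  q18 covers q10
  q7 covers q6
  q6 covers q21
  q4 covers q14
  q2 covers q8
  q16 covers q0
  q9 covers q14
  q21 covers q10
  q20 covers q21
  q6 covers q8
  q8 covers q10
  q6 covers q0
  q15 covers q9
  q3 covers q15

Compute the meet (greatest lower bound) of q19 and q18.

Common lower bounds of {q19, q18}: q14.
The greatest among these is q14.

q14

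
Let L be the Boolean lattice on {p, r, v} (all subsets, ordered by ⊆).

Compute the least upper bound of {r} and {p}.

Under ⊆, join is union: {r} ∪ {p} = {p,r}.

{p,r}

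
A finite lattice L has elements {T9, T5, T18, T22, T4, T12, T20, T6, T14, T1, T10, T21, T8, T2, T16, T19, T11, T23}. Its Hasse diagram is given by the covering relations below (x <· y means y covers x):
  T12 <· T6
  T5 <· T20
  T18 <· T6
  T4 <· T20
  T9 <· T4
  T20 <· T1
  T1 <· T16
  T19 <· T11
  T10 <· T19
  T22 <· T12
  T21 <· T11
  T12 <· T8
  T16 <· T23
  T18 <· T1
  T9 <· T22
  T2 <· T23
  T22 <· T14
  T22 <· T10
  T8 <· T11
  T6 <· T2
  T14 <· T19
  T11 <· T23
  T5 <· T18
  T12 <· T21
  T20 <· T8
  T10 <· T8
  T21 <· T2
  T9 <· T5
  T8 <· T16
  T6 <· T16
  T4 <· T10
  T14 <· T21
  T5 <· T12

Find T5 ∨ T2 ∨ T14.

Common upper bounds of {T5, T2, T14}: T2, T23.
The least among these is T2.

T2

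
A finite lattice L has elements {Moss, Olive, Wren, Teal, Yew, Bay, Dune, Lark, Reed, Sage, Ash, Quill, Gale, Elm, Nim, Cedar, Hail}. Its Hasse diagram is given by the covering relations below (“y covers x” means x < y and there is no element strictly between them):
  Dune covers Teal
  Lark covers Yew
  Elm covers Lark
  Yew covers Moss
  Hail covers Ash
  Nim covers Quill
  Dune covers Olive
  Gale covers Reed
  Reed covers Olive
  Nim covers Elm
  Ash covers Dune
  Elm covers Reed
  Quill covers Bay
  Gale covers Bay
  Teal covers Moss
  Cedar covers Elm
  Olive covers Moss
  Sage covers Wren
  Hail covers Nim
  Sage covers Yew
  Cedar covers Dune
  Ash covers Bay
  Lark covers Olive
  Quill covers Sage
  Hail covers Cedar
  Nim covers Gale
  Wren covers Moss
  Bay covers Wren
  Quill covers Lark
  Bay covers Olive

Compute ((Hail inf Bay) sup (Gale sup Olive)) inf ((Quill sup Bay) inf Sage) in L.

Hail ∧ Bay = Bay
Gale ∨ Olive = Gale
Bay ∨ Gale = Gale
Quill ∨ Bay = Quill
Quill ∧ Sage = Sage
Gale ∧ Sage = Wren

Wren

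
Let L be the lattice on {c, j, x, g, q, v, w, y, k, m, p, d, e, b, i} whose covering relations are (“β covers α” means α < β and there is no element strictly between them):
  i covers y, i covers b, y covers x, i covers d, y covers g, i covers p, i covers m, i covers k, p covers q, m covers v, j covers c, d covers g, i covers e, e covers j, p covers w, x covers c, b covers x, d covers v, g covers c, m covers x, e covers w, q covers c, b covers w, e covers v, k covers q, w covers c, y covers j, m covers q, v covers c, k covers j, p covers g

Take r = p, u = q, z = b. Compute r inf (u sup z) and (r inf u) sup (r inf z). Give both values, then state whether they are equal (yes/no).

u sup z = i, so r inf (u sup z) = p inf i = p.
r inf u = q and r inf z = w, so (r inf u) sup (r inf z) = q sup w = p.
Equal: yes.

p; p; yes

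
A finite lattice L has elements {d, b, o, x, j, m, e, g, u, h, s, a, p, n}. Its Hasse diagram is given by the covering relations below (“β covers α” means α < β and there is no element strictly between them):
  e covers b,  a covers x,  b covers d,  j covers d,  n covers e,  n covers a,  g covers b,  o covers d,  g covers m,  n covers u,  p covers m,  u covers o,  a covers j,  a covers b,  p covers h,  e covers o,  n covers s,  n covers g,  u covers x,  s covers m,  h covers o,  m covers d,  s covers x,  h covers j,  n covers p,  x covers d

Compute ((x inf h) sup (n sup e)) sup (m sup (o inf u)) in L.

n

x ∧ h = d
n ∨ e = n
d ∨ n = n
o ∧ u = o
m ∨ o = p
n ∨ p = n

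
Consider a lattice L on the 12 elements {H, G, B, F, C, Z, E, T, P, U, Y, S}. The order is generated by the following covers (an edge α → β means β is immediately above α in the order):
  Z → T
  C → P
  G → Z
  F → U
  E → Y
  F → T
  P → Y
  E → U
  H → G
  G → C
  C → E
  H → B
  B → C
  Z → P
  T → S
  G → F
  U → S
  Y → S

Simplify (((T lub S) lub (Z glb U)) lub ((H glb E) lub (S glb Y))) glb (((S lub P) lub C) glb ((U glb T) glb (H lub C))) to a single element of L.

G

T ∨ S = S
Z ∧ U = G
S ∨ G = S
H ∧ E = H
S ∧ Y = Y
H ∨ Y = Y
S ∨ Y = S
S ∨ P = S
S ∨ C = S
U ∧ T = F
H ∨ C = C
F ∧ C = G
S ∧ G = G
S ∧ G = G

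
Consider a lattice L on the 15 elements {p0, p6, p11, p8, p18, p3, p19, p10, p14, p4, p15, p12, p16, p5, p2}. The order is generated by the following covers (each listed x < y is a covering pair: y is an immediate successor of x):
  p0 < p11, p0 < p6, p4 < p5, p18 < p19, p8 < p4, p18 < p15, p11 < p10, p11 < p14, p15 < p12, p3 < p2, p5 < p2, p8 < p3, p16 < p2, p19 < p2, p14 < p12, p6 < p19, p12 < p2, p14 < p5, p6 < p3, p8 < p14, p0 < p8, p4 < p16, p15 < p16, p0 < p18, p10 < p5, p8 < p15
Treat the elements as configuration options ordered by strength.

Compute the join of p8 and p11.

Common upper bounds of {p8, p11}: p12, p14, p2, p5.
The least among these is p14.

p14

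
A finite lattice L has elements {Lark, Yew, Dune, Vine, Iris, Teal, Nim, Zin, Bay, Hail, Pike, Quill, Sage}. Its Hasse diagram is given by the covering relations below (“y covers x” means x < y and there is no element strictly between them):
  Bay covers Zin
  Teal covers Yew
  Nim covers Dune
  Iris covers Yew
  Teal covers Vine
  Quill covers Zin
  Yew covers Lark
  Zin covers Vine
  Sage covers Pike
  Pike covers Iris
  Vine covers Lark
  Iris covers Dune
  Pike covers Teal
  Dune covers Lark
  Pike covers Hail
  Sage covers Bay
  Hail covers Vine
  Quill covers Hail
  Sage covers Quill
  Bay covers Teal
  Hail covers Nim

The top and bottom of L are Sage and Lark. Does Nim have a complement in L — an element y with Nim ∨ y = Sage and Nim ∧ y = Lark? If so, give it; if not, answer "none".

Need y with Nim ∨ y = Sage and Nim ∧ y = Lark.
Checking each element gives: Bay.

Bay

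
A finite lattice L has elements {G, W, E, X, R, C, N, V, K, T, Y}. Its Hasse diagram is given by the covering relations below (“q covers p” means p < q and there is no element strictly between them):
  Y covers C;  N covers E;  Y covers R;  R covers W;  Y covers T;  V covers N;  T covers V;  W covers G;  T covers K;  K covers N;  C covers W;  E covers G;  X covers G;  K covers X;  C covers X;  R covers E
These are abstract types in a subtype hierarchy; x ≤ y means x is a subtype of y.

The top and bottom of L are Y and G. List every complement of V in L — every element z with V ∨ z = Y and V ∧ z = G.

Need z with V ∨ z = Y and V ∧ z = G.
Checking each element gives: C, W.

C, W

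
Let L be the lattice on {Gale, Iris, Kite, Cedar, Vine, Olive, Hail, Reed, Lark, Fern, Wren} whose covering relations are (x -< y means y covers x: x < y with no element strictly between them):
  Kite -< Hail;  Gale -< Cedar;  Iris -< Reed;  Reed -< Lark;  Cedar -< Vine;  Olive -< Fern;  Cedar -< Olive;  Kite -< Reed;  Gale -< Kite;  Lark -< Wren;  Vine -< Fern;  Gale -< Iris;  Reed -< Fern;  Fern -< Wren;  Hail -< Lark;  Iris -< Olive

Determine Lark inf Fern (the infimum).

Common lower bounds of {Lark, Fern}: Gale, Iris, Kite, Reed.
The greatest among these is Reed.

Reed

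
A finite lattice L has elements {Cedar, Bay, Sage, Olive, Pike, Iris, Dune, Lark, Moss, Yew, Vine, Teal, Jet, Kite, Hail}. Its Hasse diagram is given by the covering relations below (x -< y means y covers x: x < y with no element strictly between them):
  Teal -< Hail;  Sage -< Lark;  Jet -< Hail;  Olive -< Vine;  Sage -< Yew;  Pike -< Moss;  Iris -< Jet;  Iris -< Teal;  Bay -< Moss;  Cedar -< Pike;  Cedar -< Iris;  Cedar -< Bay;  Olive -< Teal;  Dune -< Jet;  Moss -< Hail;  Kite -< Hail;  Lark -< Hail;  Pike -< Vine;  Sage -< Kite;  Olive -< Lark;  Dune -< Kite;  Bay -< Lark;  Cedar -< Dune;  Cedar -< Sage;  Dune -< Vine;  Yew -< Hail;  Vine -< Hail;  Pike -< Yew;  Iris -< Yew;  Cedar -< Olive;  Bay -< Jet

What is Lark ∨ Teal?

Common upper bounds of {Lark, Teal}: Hail.
The least among these is Hail.

Hail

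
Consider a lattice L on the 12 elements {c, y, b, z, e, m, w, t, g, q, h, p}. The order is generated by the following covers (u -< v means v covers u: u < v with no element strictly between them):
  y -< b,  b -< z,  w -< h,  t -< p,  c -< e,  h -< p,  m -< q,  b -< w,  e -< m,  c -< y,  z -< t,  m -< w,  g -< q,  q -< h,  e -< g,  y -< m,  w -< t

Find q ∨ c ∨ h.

h

Common upper bounds of {q, c, h}: h, p.
The least among these is h.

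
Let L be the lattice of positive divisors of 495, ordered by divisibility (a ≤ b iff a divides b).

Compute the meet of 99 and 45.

In the divisibility order, the meet is the greatest common divisor: gcd(99, 45) = 9.

9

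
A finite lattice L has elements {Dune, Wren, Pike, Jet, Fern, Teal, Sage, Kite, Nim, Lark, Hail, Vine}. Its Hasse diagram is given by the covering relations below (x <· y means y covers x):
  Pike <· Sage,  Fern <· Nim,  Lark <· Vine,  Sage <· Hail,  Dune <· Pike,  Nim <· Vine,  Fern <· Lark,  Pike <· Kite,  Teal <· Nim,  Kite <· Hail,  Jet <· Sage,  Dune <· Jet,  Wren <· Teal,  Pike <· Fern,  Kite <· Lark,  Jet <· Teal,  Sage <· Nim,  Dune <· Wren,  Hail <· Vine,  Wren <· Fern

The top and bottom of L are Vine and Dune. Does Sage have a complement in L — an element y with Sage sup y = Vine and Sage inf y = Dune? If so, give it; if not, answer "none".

none

For every candidate y, either Sage ∨ y ≠ Vine or Sage ∧ y ≠ Dune; no complement exists.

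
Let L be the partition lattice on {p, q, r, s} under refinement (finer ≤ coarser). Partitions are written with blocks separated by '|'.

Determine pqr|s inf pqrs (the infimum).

pqr|s

The meet (common refinement) of pqr|s and pqrs intersects blocks pairwise, giving pqr|s.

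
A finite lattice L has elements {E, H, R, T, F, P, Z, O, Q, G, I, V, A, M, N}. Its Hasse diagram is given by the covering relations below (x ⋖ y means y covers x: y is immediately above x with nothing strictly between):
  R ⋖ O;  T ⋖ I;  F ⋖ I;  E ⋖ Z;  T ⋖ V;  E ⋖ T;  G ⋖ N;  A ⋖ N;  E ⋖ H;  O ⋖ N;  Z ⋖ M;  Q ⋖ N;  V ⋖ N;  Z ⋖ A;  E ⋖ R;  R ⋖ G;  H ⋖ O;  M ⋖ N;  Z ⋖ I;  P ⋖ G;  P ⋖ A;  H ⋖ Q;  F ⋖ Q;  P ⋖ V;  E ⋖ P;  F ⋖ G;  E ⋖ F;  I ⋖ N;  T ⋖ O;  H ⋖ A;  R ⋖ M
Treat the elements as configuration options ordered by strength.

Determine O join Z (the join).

Common upper bounds of {O, Z}: N.
The least among these is N.

N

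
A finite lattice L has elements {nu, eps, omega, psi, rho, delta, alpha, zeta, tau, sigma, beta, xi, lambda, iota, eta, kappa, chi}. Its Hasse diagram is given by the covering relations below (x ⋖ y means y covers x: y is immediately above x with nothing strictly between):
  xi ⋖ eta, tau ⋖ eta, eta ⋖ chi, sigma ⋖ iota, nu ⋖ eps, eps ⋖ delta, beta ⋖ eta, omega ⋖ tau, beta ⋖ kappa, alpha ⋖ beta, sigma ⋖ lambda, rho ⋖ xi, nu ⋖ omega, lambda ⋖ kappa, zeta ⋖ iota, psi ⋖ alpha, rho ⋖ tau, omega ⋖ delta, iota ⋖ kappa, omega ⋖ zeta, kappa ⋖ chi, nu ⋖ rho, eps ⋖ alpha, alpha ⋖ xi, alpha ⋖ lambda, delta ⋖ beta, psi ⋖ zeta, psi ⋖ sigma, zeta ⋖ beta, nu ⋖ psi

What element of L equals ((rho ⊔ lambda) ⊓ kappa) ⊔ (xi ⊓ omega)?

kappa

rho ∨ lambda = chi
chi ∧ kappa = kappa
xi ∧ omega = nu
kappa ∨ nu = kappa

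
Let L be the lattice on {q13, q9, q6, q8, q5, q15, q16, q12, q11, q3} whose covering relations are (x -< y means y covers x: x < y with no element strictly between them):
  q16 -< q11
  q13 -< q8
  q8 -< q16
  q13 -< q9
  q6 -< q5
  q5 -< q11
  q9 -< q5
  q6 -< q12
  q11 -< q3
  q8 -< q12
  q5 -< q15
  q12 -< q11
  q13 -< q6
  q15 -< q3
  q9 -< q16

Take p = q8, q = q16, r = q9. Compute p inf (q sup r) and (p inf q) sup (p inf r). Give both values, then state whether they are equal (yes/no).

q8; q8; yes

q sup r = q16, so p inf (q sup r) = q8 inf q16 = q8.
p inf q = q8 and p inf r = q13, so (p inf q) sup (p inf r) = q8 sup q13 = q8.
Equal: yes.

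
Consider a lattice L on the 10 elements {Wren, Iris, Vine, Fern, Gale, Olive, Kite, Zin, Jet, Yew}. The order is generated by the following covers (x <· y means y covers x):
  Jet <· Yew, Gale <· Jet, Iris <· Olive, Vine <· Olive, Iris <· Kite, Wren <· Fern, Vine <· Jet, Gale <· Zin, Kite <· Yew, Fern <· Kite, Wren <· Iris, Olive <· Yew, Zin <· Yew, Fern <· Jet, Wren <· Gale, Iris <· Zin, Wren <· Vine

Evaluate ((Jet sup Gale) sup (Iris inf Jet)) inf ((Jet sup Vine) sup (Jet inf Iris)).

Jet ∨ Gale = Jet
Iris ∧ Jet = Wren
Jet ∨ Wren = Jet
Jet ∨ Vine = Jet
Jet ∧ Iris = Wren
Jet ∨ Wren = Jet
Jet ∧ Jet = Jet

Jet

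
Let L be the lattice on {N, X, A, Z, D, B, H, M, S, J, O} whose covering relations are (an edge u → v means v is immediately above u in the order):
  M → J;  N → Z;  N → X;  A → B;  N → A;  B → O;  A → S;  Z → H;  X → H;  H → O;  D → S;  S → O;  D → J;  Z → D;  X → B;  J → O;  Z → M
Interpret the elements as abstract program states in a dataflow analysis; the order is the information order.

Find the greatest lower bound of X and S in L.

Common lower bounds of {X, S}: N.
The greatest among these is N.

N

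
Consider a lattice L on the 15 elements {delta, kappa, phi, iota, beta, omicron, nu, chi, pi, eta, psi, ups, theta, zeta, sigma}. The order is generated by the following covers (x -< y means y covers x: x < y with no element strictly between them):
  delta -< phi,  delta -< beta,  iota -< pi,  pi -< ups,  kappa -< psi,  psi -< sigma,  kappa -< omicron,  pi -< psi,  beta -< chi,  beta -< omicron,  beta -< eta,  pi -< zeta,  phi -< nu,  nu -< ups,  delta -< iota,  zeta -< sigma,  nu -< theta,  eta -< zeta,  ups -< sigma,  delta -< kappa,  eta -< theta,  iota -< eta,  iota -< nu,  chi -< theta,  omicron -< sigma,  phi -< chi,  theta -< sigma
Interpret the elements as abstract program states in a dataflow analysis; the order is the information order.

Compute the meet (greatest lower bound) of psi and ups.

pi

Common lower bounds of {psi, ups}: delta, iota, pi.
The greatest among these is pi.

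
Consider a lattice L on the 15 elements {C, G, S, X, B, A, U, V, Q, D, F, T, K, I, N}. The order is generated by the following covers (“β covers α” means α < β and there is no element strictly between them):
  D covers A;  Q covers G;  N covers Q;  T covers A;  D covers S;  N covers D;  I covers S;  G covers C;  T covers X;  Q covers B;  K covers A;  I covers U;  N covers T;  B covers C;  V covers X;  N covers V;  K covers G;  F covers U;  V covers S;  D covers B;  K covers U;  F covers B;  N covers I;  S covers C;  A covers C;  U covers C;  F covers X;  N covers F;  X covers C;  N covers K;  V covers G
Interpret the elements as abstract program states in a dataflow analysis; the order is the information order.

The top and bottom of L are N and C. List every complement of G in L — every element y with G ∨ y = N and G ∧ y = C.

Need y with G ∨ y = N and G ∧ y = C.
Checking each element gives: D, F, I, T.

D, F, I, T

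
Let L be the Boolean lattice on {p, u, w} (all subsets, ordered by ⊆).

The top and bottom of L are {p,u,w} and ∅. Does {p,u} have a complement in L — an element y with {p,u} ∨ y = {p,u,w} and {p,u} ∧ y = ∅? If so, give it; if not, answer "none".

{w}

Need y with {p,u} ∨ y = {p,u,w} and {p,u} ∧ y = ∅.
Checking each element gives: {w}.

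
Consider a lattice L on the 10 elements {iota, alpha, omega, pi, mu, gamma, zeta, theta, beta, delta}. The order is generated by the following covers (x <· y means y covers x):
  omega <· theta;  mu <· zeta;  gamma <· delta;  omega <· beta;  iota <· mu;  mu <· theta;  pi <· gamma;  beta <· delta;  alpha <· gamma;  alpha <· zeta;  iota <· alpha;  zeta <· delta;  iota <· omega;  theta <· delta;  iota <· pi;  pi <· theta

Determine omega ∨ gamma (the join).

delta

Common upper bounds of {omega, gamma}: delta.
The least among these is delta.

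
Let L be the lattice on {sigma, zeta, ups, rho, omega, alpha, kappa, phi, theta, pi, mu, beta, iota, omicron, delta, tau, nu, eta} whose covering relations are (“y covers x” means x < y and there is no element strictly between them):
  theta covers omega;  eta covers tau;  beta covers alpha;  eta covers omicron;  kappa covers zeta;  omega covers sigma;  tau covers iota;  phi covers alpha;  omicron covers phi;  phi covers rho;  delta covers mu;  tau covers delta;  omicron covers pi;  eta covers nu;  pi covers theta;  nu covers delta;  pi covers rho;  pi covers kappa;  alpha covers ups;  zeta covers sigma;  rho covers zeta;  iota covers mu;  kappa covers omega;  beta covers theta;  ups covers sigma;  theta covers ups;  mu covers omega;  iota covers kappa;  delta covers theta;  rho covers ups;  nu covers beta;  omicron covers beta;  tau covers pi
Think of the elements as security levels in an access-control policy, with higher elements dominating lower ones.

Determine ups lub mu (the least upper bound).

Common upper bounds of {ups, mu}: delta, eta, nu, tau.
The least among these is delta.

delta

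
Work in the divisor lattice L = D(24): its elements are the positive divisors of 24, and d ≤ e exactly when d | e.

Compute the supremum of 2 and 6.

In the divisibility order, the join is the least common multiple: lcm(2, 6) = 6.

6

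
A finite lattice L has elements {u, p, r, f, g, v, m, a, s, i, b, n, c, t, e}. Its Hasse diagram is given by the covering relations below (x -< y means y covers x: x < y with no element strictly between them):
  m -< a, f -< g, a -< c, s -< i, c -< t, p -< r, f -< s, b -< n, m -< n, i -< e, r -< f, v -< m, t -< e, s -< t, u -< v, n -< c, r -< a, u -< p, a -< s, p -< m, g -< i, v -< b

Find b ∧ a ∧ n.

Common lower bounds of {b, a, n}: u, v.
The greatest among these is v.

v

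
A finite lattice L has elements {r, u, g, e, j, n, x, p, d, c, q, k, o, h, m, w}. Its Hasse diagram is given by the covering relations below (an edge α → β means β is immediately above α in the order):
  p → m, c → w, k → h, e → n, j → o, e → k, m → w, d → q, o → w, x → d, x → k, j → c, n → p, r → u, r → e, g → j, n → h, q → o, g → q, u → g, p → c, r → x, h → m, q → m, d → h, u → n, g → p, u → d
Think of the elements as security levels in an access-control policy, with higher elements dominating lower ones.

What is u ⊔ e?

n

Common upper bounds of {u, e}: c, h, m, n, p, w.
The least among these is n.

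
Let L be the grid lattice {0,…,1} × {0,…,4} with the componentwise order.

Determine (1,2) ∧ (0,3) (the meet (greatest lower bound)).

In a product of chains, the meet is componentwise min, giving (0,2).

(0,2)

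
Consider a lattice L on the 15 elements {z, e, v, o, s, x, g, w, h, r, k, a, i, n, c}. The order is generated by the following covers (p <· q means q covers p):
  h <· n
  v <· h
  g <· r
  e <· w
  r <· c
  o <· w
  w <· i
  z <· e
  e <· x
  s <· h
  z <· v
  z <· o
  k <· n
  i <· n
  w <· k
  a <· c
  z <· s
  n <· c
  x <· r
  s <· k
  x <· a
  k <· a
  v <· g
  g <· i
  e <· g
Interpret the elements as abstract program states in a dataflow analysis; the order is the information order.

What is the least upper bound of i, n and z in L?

n

Common upper bounds of {i, n, z}: c, n.
The least among these is n.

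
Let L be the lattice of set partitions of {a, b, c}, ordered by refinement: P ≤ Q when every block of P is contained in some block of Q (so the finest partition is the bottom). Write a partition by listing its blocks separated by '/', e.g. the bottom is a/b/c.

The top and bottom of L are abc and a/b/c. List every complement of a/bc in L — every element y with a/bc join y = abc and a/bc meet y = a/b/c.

ab/c, ac/b

Need y with a/bc ∨ y = abc and a/bc ∧ y = a/b/c.
Checking each element gives: ab/c, ac/b.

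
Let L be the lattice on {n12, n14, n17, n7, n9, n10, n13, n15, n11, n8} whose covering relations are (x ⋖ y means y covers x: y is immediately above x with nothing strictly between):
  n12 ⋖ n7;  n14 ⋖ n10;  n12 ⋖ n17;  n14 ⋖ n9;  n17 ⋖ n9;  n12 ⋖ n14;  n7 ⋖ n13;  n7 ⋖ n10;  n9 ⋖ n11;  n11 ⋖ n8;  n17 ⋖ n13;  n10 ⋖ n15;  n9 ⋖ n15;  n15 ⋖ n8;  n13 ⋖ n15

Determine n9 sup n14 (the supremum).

Common upper bounds of {n9, n14}: n11, n15, n8, n9.
The least among these is n9.

n9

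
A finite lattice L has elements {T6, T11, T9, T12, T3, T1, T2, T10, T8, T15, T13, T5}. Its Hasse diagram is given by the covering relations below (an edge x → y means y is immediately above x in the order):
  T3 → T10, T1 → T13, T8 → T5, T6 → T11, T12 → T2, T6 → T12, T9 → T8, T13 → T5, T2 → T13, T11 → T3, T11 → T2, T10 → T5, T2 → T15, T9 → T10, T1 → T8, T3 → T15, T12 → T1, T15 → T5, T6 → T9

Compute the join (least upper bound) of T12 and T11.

Common upper bounds of {T12, T11}: T13, T15, T2, T5.
The least among these is T2.

T2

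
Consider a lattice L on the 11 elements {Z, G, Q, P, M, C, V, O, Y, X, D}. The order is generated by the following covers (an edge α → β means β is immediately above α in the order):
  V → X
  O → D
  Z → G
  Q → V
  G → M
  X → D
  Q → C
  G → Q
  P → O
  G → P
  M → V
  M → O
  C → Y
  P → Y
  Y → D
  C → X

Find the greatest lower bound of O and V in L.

M

Common lower bounds of {O, V}: G, M, Z.
The greatest among these is M.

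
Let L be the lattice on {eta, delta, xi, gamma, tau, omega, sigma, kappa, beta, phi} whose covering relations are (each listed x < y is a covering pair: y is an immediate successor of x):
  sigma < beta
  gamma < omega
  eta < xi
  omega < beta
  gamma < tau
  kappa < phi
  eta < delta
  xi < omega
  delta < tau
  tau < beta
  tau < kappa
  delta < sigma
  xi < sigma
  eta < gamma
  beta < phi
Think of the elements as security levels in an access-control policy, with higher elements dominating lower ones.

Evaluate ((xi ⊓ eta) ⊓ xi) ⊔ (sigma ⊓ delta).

xi ∧ eta = eta
eta ∧ xi = eta
sigma ∧ delta = delta
eta ∨ delta = delta

delta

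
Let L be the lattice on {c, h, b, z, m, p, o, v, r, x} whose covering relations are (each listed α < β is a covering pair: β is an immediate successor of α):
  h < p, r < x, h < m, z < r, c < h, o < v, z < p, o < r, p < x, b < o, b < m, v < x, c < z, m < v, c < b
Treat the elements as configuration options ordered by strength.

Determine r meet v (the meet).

o

Common lower bounds of {r, v}: b, c, o.
The greatest among these is o.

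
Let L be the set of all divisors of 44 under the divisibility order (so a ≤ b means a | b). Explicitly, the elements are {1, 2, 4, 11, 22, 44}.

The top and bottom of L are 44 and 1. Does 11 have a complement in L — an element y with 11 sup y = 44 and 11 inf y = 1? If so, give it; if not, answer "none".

4

Need y with 11 ∨ y = 44 and 11 ∧ y = 1.
Checking each element gives: 4.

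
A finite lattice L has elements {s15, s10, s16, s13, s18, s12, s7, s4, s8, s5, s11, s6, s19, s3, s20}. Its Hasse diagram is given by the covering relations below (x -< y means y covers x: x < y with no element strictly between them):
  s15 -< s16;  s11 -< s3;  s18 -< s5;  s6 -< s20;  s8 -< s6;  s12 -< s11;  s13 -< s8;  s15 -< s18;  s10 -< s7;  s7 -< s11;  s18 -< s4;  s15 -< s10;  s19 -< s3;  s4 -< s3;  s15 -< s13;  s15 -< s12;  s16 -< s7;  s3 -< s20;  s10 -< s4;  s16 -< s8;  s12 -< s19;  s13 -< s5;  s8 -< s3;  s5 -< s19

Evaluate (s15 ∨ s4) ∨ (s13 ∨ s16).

s15 ∨ s4 = s4
s13 ∨ s16 = s8
s4 ∨ s8 = s3

s3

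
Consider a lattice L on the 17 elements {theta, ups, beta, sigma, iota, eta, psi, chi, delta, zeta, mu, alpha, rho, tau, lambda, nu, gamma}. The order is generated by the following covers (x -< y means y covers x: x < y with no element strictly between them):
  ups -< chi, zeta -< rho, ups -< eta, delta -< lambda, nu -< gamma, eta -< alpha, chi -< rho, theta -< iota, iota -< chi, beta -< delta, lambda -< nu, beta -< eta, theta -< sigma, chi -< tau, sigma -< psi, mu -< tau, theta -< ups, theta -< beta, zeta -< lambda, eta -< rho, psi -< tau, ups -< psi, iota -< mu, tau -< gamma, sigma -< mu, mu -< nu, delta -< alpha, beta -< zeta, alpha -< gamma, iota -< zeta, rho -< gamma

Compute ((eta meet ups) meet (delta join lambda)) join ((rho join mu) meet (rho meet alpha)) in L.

eta ∧ ups = ups
delta ∨ lambda = lambda
ups ∧ lambda = theta
rho ∨ mu = gamma
rho ∧ alpha = eta
gamma ∧ eta = eta
theta ∨ eta = eta

eta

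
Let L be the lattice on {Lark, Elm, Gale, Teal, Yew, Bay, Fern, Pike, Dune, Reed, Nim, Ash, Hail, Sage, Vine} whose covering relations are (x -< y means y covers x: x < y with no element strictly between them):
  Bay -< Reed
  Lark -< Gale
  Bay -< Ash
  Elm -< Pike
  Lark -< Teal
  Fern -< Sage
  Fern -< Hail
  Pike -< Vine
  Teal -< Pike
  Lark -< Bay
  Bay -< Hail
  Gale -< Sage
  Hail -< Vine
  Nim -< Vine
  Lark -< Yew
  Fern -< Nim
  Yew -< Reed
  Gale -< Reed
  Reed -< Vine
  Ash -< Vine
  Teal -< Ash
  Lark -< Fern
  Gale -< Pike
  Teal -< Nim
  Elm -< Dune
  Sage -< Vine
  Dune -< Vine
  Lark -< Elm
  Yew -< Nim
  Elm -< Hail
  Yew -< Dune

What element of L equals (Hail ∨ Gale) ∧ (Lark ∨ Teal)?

Hail ∨ Gale = Vine
Lark ∨ Teal = Teal
Vine ∧ Teal = Teal

Teal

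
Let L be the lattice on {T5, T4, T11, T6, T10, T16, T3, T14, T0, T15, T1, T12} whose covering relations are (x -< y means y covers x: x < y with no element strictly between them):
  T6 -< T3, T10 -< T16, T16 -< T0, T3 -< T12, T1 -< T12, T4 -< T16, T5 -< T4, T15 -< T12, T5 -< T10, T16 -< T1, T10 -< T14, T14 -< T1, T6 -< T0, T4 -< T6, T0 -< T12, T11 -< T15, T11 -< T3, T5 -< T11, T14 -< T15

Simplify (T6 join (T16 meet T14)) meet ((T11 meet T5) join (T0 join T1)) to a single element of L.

T16 ∧ T14 = T10
T6 ∨ T10 = T0
T11 ∧ T5 = T5
T0 ∨ T1 = T12
T5 ∨ T12 = T12
T0 ∧ T12 = T0

T0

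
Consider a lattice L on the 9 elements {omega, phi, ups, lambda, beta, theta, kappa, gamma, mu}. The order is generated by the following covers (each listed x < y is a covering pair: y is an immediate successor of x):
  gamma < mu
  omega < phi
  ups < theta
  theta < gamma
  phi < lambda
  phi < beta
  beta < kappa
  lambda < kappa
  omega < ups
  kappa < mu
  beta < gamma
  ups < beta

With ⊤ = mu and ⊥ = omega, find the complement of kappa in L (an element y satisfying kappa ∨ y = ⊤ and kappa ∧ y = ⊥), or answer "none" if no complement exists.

none

For every candidate y, either kappa ∨ y ≠ mu or kappa ∧ y ≠ omega; no complement exists.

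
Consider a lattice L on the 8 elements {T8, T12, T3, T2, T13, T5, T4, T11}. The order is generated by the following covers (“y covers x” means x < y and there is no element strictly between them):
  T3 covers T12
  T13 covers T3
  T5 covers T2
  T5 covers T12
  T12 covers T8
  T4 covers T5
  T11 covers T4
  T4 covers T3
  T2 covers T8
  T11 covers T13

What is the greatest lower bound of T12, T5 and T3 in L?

Common lower bounds of {T12, T5, T3}: T12, T8.
The greatest among these is T12.

T12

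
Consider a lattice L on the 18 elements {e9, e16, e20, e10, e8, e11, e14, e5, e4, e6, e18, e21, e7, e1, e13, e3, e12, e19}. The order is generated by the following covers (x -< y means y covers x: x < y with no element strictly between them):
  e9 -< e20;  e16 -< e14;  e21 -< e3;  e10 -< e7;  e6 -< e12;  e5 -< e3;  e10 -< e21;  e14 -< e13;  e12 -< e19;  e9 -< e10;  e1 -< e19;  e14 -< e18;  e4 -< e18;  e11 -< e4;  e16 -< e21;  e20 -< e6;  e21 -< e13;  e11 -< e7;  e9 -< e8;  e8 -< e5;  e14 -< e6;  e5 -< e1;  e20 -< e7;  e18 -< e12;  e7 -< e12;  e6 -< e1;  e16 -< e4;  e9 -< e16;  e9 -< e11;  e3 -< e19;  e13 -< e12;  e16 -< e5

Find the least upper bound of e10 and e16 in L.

e21

Common upper bounds of {e10, e16}: e12, e13, e19, e21, e3.
The least among these is e21.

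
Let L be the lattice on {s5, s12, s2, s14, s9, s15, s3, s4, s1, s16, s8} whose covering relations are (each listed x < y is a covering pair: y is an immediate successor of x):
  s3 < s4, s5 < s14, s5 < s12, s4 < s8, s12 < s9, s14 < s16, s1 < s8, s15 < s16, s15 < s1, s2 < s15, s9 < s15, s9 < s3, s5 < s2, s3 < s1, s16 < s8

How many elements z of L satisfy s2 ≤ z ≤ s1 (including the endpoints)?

3

The interval [s2, s1] = {s1, s15, s2}, which has 3 elements.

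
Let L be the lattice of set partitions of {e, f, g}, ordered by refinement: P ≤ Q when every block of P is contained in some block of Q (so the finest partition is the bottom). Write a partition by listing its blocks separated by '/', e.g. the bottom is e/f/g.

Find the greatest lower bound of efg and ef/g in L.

The meet (common refinement) of efg and ef/g intersects blocks pairwise, giving ef/g.

ef/g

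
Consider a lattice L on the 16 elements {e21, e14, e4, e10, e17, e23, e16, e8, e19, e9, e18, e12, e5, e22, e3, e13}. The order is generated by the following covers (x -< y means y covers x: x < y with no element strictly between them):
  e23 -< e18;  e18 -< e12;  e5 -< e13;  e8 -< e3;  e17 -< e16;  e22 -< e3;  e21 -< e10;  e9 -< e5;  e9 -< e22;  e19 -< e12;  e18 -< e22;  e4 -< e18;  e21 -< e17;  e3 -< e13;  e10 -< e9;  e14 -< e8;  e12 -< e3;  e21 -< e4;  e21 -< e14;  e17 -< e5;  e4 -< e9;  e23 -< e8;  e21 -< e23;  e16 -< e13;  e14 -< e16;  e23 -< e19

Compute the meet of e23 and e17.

e21

Common lower bounds of {e23, e17}: e21.
The greatest among these is e21.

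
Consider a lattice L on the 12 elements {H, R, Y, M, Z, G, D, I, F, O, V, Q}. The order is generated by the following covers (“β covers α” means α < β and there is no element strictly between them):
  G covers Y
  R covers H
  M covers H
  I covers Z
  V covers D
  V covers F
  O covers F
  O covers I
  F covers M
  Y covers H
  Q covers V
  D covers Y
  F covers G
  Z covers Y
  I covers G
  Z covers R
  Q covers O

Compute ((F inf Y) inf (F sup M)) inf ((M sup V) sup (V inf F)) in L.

F ∧ Y = Y
F ∨ M = F
Y ∧ F = Y
M ∨ V = V
V ∧ F = F
V ∨ F = V
Y ∧ V = Y

Y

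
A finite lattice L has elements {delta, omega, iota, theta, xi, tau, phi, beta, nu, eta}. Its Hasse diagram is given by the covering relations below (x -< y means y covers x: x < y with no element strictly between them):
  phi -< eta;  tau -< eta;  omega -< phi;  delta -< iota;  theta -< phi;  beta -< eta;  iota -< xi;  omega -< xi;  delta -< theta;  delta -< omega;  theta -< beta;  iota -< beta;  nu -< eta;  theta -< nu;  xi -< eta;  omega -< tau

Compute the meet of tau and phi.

Common lower bounds of {tau, phi}: delta, omega.
The greatest among these is omega.

omega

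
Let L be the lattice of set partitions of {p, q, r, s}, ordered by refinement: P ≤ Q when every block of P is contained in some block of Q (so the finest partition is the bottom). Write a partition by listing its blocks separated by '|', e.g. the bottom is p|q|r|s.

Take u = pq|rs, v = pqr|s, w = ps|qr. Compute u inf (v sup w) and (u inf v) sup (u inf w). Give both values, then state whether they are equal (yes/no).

pq|rs; pq|r|s; no

v sup w = pqrs, so u inf (v sup w) = pq|rs inf pqrs = pq|rs.
u inf v = pq|r|s and u inf w = p|q|r|s, so (u inf v) sup (u inf w) = pq|r|s sup p|q|r|s = pq|r|s.
Equal: no.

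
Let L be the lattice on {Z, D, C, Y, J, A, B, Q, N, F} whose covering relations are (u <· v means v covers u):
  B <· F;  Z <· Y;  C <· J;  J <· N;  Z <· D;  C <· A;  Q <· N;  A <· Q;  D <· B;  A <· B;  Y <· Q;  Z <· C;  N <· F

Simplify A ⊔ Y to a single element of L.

A ∨ Y = Q

Q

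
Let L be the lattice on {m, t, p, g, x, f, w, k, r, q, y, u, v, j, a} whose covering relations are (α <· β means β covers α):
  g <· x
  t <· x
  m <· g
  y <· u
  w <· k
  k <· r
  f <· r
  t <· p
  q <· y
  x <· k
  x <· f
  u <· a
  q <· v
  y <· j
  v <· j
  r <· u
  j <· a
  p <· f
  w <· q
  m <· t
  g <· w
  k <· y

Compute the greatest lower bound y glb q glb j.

q

Common lower bounds of {y, q, j}: g, m, q, w.
The greatest among these is q.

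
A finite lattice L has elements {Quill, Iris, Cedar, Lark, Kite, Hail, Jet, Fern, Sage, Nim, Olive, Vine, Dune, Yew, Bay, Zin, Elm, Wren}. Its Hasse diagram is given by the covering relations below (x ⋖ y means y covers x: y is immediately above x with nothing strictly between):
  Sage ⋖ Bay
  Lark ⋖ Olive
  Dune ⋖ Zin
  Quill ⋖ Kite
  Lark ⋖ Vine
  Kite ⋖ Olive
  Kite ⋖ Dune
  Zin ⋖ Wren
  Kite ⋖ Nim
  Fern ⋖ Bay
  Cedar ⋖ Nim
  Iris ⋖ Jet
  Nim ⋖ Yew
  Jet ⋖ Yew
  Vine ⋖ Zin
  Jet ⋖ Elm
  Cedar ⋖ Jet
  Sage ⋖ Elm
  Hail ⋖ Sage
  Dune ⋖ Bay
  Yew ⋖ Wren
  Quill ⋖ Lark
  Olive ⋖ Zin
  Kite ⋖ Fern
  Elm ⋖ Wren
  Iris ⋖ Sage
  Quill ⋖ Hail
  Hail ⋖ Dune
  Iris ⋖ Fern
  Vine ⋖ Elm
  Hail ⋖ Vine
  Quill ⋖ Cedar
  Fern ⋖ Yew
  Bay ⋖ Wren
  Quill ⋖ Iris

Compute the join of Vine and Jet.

Elm

Common upper bounds of {Vine, Jet}: Elm, Wren.
The least among these is Elm.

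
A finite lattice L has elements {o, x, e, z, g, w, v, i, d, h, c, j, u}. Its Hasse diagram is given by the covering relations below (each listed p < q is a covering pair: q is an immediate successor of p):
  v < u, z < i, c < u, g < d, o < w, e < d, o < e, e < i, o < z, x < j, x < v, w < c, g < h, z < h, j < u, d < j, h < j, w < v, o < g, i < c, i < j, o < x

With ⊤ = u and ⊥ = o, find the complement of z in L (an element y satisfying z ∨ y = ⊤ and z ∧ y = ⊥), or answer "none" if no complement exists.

v

Need y with z ∨ y = u and z ∧ y = o.
Checking each element gives: v.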